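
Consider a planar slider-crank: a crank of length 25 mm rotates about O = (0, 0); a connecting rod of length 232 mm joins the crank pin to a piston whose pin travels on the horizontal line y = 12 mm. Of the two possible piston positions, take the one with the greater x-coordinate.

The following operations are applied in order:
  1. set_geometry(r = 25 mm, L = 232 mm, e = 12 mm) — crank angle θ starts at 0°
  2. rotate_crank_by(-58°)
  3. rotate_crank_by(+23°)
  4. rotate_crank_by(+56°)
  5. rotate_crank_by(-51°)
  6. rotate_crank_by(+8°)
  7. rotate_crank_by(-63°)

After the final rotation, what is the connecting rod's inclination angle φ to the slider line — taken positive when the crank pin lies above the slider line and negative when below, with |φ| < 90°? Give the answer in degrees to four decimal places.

set_geometry: r = 25 mm, L = 232 mm, e = 12 mm; θ ← 0°
rotate_crank_by(-58°): θ ← 0° -58° = -58°
rotate_crank_by(+23°): θ ← -58° +23° = -35°
rotate_crank_by(+56°): θ ← -35° +56° = 21°
rotate_crank_by(-51°): θ ← 21° -51° = -30°
rotate_crank_by(+8°): θ ← -30° +8° = -22°
rotate_crank_by(-63°): θ ← -22° -63° = -85°
crank pin P = (r cos θ, r sin θ) = (2.178894, -24.904867)
h = r sin θ − e = -24.904867 − 12 = -36.904867
sin φ = h / L = -36.904867 / 232 = -0.15907270
φ = arcsin(-0.15907270) = -9.153077°

-9.1531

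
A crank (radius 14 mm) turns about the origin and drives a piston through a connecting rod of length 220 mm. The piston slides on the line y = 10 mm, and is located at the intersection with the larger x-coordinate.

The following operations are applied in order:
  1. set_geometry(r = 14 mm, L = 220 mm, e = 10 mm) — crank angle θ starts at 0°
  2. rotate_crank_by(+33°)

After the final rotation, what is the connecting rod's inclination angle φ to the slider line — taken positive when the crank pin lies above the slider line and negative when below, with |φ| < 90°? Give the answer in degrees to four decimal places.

-0.6186

set_geometry: r = 14 mm, L = 220 mm, e = 10 mm; θ ← 0°
rotate_crank_by(+33°): θ ← 0° +33° = 33°
crank pin P = (r cos θ, r sin θ) = (11.741388, 7.624946)
h = r sin θ − e = 7.624946 − 10 = -2.375054
sin φ = h / L = -2.375054 / 220 = -0.01079570
φ = arcsin(-0.01079570) = -0.618560°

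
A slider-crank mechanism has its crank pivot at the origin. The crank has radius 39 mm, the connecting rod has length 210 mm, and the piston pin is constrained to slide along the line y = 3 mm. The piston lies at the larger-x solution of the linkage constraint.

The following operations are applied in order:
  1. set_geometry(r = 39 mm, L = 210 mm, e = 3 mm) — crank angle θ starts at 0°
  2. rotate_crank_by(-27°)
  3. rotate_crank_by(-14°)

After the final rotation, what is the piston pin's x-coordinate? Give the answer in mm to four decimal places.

237.4789

set_geometry: r = 39 mm, L = 210 mm, e = 3 mm; θ ← 0°
rotate_crank_by(-27°): θ ← 0° -27° = -27°
rotate_crank_by(-14°): θ ← -27° -14° = -41°
crank pin P = (r cos θ, r sin θ) = (29.433674, -25.586302)
h = r sin θ − e = -25.586302 − 3 = -28.586302
x = r cos θ + √(L² − h²) = 29.433674 + √(44100.0 − 817.1767) = 29.433674 + 208.045243 = 237.478917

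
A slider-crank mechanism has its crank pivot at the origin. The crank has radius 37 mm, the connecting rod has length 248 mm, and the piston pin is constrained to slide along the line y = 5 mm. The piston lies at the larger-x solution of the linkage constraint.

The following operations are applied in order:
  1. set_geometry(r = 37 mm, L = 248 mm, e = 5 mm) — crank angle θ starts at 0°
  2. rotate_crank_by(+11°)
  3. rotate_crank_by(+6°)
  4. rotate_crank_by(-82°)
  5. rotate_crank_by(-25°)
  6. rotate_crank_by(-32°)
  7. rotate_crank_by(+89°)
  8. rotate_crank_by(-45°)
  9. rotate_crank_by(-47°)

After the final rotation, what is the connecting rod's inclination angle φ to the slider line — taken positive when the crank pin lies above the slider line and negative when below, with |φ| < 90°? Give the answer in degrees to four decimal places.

set_geometry: r = 37 mm, L = 248 mm, e = 5 mm; θ ← 0°
rotate_crank_by(+11°): θ ← 0° +11° = 11°
rotate_crank_by(+6°): θ ← 11° +6° = 17°
rotate_crank_by(-82°): θ ← 17° -82° = -65°
rotate_crank_by(-25°): θ ← -65° -25° = -90°
rotate_crank_by(-32°): θ ← -90° -32° = -122°
rotate_crank_by(+89°): θ ← -122° +89° = -33°
rotate_crank_by(-45°): θ ← -33° -45° = -78°
rotate_crank_by(-47°): θ ← -78° -47° = -125°
crank pin P = (r cos θ, r sin θ) = (-21.222328, -30.308626)
h = r sin θ − e = -30.308626 − 5 = -35.308626
sin φ = h / L = -35.308626 / 248 = -0.14237349
φ = arcsin(-0.14237349) = -8.185213°

-8.1852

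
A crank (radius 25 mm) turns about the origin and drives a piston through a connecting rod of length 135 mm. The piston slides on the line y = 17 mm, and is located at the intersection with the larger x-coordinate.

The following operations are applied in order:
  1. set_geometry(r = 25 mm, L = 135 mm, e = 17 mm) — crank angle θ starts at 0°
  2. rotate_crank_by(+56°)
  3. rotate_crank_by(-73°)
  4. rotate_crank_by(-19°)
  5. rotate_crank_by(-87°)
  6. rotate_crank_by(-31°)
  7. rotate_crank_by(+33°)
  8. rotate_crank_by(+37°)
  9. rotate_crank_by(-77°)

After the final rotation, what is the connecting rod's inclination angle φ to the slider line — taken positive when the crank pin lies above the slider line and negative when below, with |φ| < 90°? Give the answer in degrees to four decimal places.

set_geometry: r = 25 mm, L = 135 mm, e = 17 mm; θ ← 0°
rotate_crank_by(+56°): θ ← 0° +56° = 56°
rotate_crank_by(-73°): θ ← 56° -73° = -17°
rotate_crank_by(-19°): θ ← -17° -19° = -36°
rotate_crank_by(-87°): θ ← -36° -87° = -123°
rotate_crank_by(-31°): θ ← -123° -31° = -154°
rotate_crank_by(+33°): θ ← -154° +33° = -121°
rotate_crank_by(+37°): θ ← -121° +37° = -84°
rotate_crank_by(-77°): θ ← -84° -77° = -161°
crank pin P = (r cos θ, r sin θ) = (-23.637964, -8.139204)
h = r sin θ − e = -8.139204 − 17 = -25.139204
sin φ = h / L = -25.139204 / 135 = -0.18621632
φ = arcsin(-0.18621632) = -10.732055°

-10.7321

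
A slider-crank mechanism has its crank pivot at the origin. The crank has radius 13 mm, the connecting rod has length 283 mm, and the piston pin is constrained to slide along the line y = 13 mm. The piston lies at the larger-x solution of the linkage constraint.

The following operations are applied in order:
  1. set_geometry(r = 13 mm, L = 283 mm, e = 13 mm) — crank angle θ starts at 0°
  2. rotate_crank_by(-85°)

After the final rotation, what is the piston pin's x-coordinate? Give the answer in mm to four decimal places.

set_geometry: r = 13 mm, L = 283 mm, e = 13 mm; θ ← 0°
rotate_crank_by(-85°): θ ← 0° -85° = -85°
crank pin P = (r cos θ, r sin θ) = (1.133025, -12.950531)
h = r sin θ − e = -12.950531 − 13 = -25.950531
x = r cos θ + √(L² − h²) = 1.133025 + √(80089.0 − 673.4301) = 1.133025 + 281.807683 = 282.940707

282.9407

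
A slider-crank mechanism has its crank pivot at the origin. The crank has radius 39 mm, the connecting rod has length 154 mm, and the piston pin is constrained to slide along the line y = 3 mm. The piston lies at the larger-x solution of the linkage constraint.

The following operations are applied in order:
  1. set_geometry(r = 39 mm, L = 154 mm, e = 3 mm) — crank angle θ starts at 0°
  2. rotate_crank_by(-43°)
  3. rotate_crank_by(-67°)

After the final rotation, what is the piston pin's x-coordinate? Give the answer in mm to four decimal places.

set_geometry: r = 39 mm, L = 154 mm, e = 3 mm; θ ← 0°
rotate_crank_by(-43°): θ ← 0° -43° = -43°
rotate_crank_by(-67°): θ ← -43° -67° = -110°
crank pin P = (r cos θ, r sin θ) = (-13.338786, -36.648012)
h = r sin θ − e = -36.648012 − 3 = -39.648012
x = r cos θ + √(L² − h²) = -13.338786 + √(23716.0 − 1571.9649) = -13.338786 + 148.808720 = 135.469934

135.4699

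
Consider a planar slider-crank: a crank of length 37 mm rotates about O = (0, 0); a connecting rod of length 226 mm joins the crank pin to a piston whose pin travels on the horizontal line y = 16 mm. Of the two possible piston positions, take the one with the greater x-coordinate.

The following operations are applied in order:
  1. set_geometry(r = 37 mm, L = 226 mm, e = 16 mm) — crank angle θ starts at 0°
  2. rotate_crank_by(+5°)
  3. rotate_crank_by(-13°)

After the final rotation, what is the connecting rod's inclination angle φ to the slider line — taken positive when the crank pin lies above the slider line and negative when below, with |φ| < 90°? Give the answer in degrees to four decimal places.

-5.3697

set_geometry: r = 37 mm, L = 226 mm, e = 16 mm; θ ← 0°
rotate_crank_by(+5°): θ ← 0° +5° = 5°
rotate_crank_by(-13°): θ ← 5° -13° = -8°
crank pin P = (r cos θ, r sin θ) = (36.639919, -5.149405)
h = r sin θ − e = -5.149405 − 16 = -21.149405
sin φ = h / L = -21.149405 / 226 = -0.09358144
φ = arcsin(-0.09358144) = -5.369678°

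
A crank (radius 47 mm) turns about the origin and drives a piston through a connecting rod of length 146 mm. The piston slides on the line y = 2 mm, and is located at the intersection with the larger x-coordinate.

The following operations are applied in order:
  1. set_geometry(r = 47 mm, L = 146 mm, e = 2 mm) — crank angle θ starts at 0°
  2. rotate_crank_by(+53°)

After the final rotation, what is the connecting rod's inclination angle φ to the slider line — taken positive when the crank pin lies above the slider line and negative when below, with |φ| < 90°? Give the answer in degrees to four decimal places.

set_geometry: r = 47 mm, L = 146 mm, e = 2 mm; θ ← 0°
rotate_crank_by(+53°): θ ← 0° +53° = 53°
crank pin P = (r cos θ, r sin θ) = (28.285306, 37.535869)
h = r sin θ − e = 37.535869 − 2 = 35.535869
sin φ = h / L = 35.535869 / 146 = 0.24339636
φ = arcsin(0.24339636) = 14.087084°

14.0871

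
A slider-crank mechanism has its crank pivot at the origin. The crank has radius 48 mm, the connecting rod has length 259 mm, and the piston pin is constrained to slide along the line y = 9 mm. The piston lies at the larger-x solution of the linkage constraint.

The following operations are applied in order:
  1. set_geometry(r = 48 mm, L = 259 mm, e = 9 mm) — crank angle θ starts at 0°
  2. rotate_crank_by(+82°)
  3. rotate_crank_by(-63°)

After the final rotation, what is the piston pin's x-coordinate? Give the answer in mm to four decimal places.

304.3001

set_geometry: r = 48 mm, L = 259 mm, e = 9 mm; θ ← 0°
rotate_crank_by(+82°): θ ← 0° +82° = 82°
rotate_crank_by(-63°): θ ← 82° -63° = 19°
crank pin P = (r cos θ, r sin θ) = (45.384892, 15.627271)
h = r sin θ − e = 15.627271 − 9 = 6.627271
x = r cos θ + √(L² − h²) = 45.384892 + √(67081.0 − 43.9207) = 45.384892 + 258.915197 = 304.300089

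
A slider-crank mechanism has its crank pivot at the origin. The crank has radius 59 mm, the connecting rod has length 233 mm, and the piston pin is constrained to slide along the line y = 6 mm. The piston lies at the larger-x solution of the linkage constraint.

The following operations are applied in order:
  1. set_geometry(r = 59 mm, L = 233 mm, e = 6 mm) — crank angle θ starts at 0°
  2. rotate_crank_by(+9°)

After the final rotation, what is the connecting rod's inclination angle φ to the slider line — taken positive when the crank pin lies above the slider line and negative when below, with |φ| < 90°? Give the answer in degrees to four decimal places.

0.7942

set_geometry: r = 59 mm, L = 233 mm, e = 6 mm; θ ← 0°
rotate_crank_by(+9°): θ ← 0° +9° = 9°
crank pin P = (r cos θ, r sin θ) = (58.273612, 9.229633)
h = r sin θ − e = 9.229633 − 6 = 3.229633
sin φ = h / L = 3.229633 / 233 = 0.01386109
φ = arcsin(0.01386109) = 0.794207°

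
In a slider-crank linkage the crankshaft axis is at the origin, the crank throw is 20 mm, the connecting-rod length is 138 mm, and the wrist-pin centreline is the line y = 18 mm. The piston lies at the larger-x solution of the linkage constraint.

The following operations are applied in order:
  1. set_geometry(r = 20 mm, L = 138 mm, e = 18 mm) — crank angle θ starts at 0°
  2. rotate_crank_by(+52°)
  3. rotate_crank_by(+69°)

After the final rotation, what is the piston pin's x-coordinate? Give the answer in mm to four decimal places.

set_geometry: r = 20 mm, L = 138 mm, e = 18 mm; θ ← 0°
rotate_crank_by(+52°): θ ← 0° +52° = 52°
rotate_crank_by(+69°): θ ← 52° +69° = 121°
crank pin P = (r cos θ, r sin θ) = (-10.300761, 17.143346)
h = r sin θ − e = 17.143346 − 18 = -0.856654
x = r cos θ + √(L² − h²) = -10.300761 + √(19044.0 − 0.7339) = -10.300761 + 137.997341 = 127.696580

127.6966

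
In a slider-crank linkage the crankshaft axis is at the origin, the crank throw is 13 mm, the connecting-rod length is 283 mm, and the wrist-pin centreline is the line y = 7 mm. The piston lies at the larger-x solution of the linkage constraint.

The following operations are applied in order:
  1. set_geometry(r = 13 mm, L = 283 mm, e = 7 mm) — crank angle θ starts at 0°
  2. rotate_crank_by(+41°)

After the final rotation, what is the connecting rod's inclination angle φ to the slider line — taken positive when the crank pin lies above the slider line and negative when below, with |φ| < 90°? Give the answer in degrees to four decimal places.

set_geometry: r = 13 mm, L = 283 mm, e = 7 mm; θ ← 0°
rotate_crank_by(+41°): θ ← 0° +41° = 41°
crank pin P = (r cos θ, r sin θ) = (9.811225, 8.528767)
h = r sin θ − e = 8.528767 − 7 = 1.528767
sin φ = h / L = 1.528767 / 283 = 0.00540200
φ = arcsin(0.00540200) = 0.309514°

0.3095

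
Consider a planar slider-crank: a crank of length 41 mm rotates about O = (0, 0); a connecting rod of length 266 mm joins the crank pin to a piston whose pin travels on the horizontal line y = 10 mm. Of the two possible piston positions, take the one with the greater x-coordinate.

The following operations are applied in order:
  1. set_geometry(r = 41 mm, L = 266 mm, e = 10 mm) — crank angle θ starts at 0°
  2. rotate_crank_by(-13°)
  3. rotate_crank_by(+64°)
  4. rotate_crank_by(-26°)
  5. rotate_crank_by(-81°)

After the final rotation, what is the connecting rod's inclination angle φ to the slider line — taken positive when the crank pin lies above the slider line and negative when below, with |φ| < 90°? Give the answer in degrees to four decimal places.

-9.5192

set_geometry: r = 41 mm, L = 266 mm, e = 10 mm; θ ← 0°
rotate_crank_by(-13°): θ ← 0° -13° = -13°
rotate_crank_by(+64°): θ ← -13° +64° = 51°
rotate_crank_by(-26°): θ ← 51° -26° = 25°
rotate_crank_by(-81°): θ ← 25° -81° = -56°
crank pin P = (r cos θ, r sin θ) = (22.926909, -33.990540)
h = r sin θ − e = -33.990540 − 10 = -43.990540
sin φ = h / L = -43.990540 / 266 = -0.16537797
φ = arcsin(-0.16537797) = -9.519192°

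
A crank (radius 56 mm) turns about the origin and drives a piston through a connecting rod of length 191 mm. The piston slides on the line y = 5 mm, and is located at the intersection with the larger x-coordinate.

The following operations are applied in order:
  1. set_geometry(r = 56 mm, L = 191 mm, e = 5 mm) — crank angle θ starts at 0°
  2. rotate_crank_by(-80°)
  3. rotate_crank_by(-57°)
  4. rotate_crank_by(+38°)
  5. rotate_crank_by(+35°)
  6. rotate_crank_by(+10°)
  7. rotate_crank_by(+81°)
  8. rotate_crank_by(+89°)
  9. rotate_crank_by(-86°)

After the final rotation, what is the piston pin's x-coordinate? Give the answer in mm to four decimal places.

set_geometry: r = 56 mm, L = 191 mm, e = 5 mm; θ ← 0°
rotate_crank_by(-80°): θ ← 0° -80° = -80°
rotate_crank_by(-57°): θ ← -80° -57° = -137°
rotate_crank_by(+38°): θ ← -137° +38° = -99°
rotate_crank_by(+35°): θ ← -99° +35° = -64°
rotate_crank_by(+10°): θ ← -64° +10° = -54°
rotate_crank_by(+81°): θ ← -54° +81° = 27°
rotate_crank_by(+89°): θ ← 27° +89° = 116°
rotate_crank_by(-86°): θ ← 116° -86° = 30°
crank pin P = (r cos θ, r sin θ) = (48.497423, 28.000000)
h = r sin θ − e = 28.000000 − 5 = 23.000000
x = r cos θ + √(L² − h²) = 48.497423 + √(36481.0 − 529.0000) = 48.497423 + 189.610126 = 238.107549

238.1075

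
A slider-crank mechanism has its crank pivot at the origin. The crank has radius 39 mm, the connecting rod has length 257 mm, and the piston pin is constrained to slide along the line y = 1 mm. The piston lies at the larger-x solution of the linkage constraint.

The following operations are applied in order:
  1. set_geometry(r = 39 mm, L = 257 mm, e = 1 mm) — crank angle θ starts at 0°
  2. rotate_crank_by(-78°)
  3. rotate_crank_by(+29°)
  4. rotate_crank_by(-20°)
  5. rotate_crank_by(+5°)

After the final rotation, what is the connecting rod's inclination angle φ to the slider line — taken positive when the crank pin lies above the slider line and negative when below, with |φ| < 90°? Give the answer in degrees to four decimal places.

set_geometry: r = 39 mm, L = 257 mm, e = 1 mm; θ ← 0°
rotate_crank_by(-78°): θ ← 0° -78° = -78°
rotate_crank_by(+29°): θ ← -78° +29° = -49°
rotate_crank_by(-20°): θ ← -49° -20° = -69°
rotate_crank_by(+5°): θ ← -69° +5° = -64°
crank pin P = (r cos θ, r sin θ) = (17.096475, -35.052968)
h = r sin θ − e = -35.052968 − 1 = -36.052968
sin φ = h / L = -36.052968 / 257 = -0.14028392
φ = arcsin(-0.14028392) = -8.064276°

-8.0643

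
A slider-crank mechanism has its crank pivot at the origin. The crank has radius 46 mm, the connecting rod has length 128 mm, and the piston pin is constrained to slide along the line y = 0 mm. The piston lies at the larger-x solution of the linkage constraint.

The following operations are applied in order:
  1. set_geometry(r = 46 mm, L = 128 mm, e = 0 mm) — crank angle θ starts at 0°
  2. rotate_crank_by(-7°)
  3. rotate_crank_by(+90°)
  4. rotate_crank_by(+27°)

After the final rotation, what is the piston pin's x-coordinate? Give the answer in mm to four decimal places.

set_geometry: r = 46 mm, L = 128 mm, e = 0 mm; θ ← 0°
rotate_crank_by(-7°): θ ← 0° -7° = -7°
rotate_crank_by(+90°): θ ← -7° +90° = 83°
rotate_crank_by(+27°): θ ← 83° +27° = 110°
crank pin P = (r cos θ, r sin θ) = (-15.732927, 43.225861)
h = r sin θ − e = 43.225861 − 0 = 43.225861
x = r cos θ + √(L² − h²) = -15.732927 + √(16384.0 − 1868.4750) = -15.732927 + 120.480393 = 104.747466

104.7475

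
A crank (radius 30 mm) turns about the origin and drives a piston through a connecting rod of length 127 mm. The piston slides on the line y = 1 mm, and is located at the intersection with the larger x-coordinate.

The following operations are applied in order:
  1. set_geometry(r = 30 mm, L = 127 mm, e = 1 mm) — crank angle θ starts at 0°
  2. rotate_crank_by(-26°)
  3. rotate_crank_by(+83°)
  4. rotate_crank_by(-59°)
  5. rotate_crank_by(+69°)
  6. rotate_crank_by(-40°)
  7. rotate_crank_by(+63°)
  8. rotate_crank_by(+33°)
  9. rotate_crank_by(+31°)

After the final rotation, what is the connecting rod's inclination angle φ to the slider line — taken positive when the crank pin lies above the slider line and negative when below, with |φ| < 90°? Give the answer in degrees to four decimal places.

5.4904

set_geometry: r = 30 mm, L = 127 mm, e = 1 mm; θ ← 0°
rotate_crank_by(-26°): θ ← 0° -26° = -26°
rotate_crank_by(+83°): θ ← -26° +83° = 57°
rotate_crank_by(-59°): θ ← 57° -59° = -2°
rotate_crank_by(+69°): θ ← -2° +69° = 67°
rotate_crank_by(-40°): θ ← 67° -40° = 27°
rotate_crank_by(+63°): θ ← 27° +63° = 90°
rotate_crank_by(+33°): θ ← 90° +33° = 123°
rotate_crank_by(+31°): θ ← 123° +31° = 154°
crank pin P = (r cos θ, r sin θ) = (-26.963821, 13.151134)
h = r sin θ − e = 13.151134 − 1 = 12.151134
sin φ = h / L = 12.151134 / 127 = 0.09567822
φ = arcsin(0.09567822) = 5.490357°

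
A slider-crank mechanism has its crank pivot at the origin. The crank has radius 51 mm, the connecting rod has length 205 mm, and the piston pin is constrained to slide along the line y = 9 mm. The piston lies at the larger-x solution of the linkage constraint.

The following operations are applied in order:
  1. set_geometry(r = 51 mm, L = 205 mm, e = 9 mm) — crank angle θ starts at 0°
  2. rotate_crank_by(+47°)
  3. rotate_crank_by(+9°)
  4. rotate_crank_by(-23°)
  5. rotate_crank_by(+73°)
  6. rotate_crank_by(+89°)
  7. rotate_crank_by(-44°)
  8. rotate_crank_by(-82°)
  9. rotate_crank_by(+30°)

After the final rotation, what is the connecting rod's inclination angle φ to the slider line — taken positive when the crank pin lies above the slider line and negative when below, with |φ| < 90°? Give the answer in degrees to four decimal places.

11.6431

set_geometry: r = 51 mm, L = 205 mm, e = 9 mm; θ ← 0°
rotate_crank_by(+47°): θ ← 0° +47° = 47°
rotate_crank_by(+9°): θ ← 47° +9° = 56°
rotate_crank_by(-23°): θ ← 56° -23° = 33°
rotate_crank_by(+73°): θ ← 33° +73° = 106°
rotate_crank_by(+89°): θ ← 106° +89° = 195°
rotate_crank_by(-44°): θ ← 195° -44° = 151°
rotate_crank_by(-82°): θ ← 151° -82° = 69°
rotate_crank_by(+30°): θ ← 69° +30° = 99°
crank pin P = (r cos θ, r sin θ) = (-7.978158, 50.372105)
h = r sin θ − e = 50.372105 − 9 = 41.372105
sin φ = h / L = 41.372105 / 205 = 0.20181515
φ = arcsin(0.20181515) = 11.643124°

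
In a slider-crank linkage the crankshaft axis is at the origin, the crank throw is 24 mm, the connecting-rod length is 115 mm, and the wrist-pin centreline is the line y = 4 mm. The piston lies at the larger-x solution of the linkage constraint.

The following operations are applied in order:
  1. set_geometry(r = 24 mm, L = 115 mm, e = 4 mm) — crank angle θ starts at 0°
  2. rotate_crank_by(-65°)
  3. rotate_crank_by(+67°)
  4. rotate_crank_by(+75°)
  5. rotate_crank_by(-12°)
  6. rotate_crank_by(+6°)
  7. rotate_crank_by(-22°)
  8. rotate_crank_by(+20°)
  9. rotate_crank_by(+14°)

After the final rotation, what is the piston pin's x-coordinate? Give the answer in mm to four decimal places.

116.2038

set_geometry: r = 24 mm, L = 115 mm, e = 4 mm; θ ← 0°
rotate_crank_by(-65°): θ ← 0° -65° = -65°
rotate_crank_by(+67°): θ ← -65° +67° = 2°
rotate_crank_by(+75°): θ ← 2° +75° = 77°
rotate_crank_by(-12°): θ ← 77° -12° = 65°
rotate_crank_by(+6°): θ ← 65° +6° = 71°
rotate_crank_by(-22°): θ ← 71° -22° = 49°
rotate_crank_by(+20°): θ ← 49° +20° = 69°
rotate_crank_by(+14°): θ ← 69° +14° = 83°
crank pin P = (r cos θ, r sin θ) = (2.924864, 23.821108)
h = r sin θ − e = 23.821108 − 4 = 19.821108
x = r cos θ + √(L² − h²) = 2.924864 + √(13225.0 − 392.8763) = 2.924864 + 113.278964 = 116.203828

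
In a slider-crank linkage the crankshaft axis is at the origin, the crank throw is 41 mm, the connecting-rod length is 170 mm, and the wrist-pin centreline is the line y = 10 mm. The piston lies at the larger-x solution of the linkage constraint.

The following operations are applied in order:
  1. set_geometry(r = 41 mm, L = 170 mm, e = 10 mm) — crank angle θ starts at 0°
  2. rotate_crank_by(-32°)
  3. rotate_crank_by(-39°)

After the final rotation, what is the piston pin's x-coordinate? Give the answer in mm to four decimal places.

set_geometry: r = 41 mm, L = 170 mm, e = 10 mm; θ ← 0°
rotate_crank_by(-32°): θ ← 0° -32° = -32°
rotate_crank_by(-39°): θ ← -32° -39° = -71°
crank pin P = (r cos θ, r sin θ) = (13.348294, -38.766262)
h = r sin θ − e = -38.766262 − 10 = -48.766262
x = r cos θ + √(L² − h²) = 13.348294 + √(28900.0 − 2378.1483) = 13.348294 + 162.855309 = 176.203604

176.2036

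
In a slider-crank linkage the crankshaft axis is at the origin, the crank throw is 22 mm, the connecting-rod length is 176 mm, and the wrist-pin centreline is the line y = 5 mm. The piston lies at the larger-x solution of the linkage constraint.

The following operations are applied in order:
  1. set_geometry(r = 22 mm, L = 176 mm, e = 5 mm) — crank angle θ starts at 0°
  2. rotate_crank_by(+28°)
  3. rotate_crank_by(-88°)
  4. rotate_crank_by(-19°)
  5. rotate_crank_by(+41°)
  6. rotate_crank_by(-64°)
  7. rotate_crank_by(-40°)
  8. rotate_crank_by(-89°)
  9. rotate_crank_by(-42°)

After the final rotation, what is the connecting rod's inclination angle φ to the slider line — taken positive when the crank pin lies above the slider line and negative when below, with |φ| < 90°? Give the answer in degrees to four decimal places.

set_geometry: r = 22 mm, L = 176 mm, e = 5 mm; θ ← 0°
rotate_crank_by(+28°): θ ← 0° +28° = 28°
rotate_crank_by(-88°): θ ← 28° -88° = -60°
rotate_crank_by(-19°): θ ← -60° -19° = -79°
rotate_crank_by(+41°): θ ← -79° +41° = -38°
rotate_crank_by(-64°): θ ← -38° -64° = -102°
rotate_crank_by(-40°): θ ← -102° -40° = -142°
rotate_crank_by(-89°): θ ← -142° -89° = -231°
rotate_crank_by(-42°): θ ← -231° -42° = -273°
crank pin P = (r cos θ, r sin θ) = (1.151391, 21.969850)
h = r sin θ − e = 21.969850 − 5 = 16.969850
sin φ = h / L = 16.969850 / 176 = 0.09641960
φ = arcsin(0.09641960) = 5.533032°

5.5330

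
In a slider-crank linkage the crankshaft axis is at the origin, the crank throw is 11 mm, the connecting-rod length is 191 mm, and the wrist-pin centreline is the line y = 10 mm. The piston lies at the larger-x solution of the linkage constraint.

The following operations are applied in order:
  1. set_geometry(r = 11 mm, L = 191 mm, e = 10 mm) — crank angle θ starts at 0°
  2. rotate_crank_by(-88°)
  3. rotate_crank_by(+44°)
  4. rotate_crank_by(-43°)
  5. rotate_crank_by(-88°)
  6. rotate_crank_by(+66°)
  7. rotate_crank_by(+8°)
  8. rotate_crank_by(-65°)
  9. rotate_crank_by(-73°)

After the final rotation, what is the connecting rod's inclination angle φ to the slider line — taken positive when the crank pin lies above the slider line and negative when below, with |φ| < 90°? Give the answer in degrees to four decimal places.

-0.1713

set_geometry: r = 11 mm, L = 191 mm, e = 10 mm; θ ← 0°
rotate_crank_by(-88°): θ ← 0° -88° = -88°
rotate_crank_by(+44°): θ ← -88° +44° = -44°
rotate_crank_by(-43°): θ ← -44° -43° = -87°
rotate_crank_by(-88°): θ ← -87° -88° = -175°
rotate_crank_by(+66°): θ ← -175° +66° = -109°
rotate_crank_by(+8°): θ ← -109° +8° = -101°
rotate_crank_by(-65°): θ ← -101° -65° = -166°
rotate_crank_by(-73°): θ ← -166° -73° = -239°
crank pin P = (r cos θ, r sin θ) = (-5.665419, 9.428840)
h = r sin θ − e = 9.428840 − 10 = -0.571160
sin φ = h / L = -0.571160 / 191 = -0.00299036
φ = arcsin(-0.00299036) = -0.171336°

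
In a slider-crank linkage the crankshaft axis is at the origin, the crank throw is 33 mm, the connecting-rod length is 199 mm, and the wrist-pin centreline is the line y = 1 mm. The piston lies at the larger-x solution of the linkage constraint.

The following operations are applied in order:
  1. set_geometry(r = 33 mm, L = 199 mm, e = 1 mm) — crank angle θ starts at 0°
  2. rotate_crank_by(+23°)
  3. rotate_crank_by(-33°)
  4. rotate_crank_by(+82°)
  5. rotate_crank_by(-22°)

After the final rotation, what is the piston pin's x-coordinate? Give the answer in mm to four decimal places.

set_geometry: r = 33 mm, L = 199 mm, e = 1 mm; θ ← 0°
rotate_crank_by(+23°): θ ← 0° +23° = 23°
rotate_crank_by(-33°): θ ← 23° -33° = -10°
rotate_crank_by(+82°): θ ← -10° +82° = 72°
rotate_crank_by(-22°): θ ← 72° -22° = 50°
crank pin P = (r cos θ, r sin θ) = (21.211991, 25.279467)
h = r sin θ − e = 25.279467 − 1 = 24.279467
x = r cos θ + √(L² − h²) = 21.211991 + √(39601.0 − 589.4925) = 21.211991 + 197.513310 = 218.725301

218.7253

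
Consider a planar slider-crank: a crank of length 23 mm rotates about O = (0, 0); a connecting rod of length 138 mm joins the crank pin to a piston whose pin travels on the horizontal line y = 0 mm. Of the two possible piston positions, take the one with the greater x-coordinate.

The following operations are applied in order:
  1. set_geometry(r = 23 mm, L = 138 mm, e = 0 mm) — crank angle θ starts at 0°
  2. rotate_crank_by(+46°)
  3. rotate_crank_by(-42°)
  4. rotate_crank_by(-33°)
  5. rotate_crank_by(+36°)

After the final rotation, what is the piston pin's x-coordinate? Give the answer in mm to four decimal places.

160.8001

set_geometry: r = 23 mm, L = 138 mm, e = 0 mm; θ ← 0°
rotate_crank_by(+46°): θ ← 0° +46° = 46°
rotate_crank_by(-42°): θ ← 46° -42° = 4°
rotate_crank_by(-33°): θ ← 4° -33° = -29°
rotate_crank_by(+36°): θ ← -29° +36° = 7°
crank pin P = (r cos θ, r sin θ) = (22.828561, 2.802995)
h = r sin θ − e = 2.802995 − 0 = 2.802995
x = r cos θ + √(L² − h²) = 22.828561 + √(19044.0 − 7.8568) = 22.828561 + 137.971530 = 160.800092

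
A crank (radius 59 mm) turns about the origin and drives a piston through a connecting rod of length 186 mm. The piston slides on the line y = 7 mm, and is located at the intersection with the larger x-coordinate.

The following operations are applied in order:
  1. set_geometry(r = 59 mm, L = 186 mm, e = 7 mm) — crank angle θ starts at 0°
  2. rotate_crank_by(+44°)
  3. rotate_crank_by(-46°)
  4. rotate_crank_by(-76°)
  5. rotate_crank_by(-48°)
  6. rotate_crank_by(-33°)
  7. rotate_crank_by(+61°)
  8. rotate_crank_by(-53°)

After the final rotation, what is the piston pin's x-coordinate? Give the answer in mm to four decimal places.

set_geometry: r = 59 mm, L = 186 mm, e = 7 mm; θ ← 0°
rotate_crank_by(+44°): θ ← 0° +44° = 44°
rotate_crank_by(-46°): θ ← 44° -46° = -2°
rotate_crank_by(-76°): θ ← -2° -76° = -78°
rotate_crank_by(-48°): θ ← -78° -48° = -126°
rotate_crank_by(-33°): θ ← -126° -33° = -159°
rotate_crank_by(+61°): θ ← -159° +61° = -98°
rotate_crank_by(-53°): θ ← -98° -53° = -151°
crank pin P = (r cos θ, r sin θ) = (-51.602563, -28.603768)
h = r sin θ − e = -28.603768 − 7 = -35.603768
x = r cos θ + √(L² − h²) = -51.602563 + √(34596.0 − 1267.6283) = -51.602563 + 182.560597 = 130.958035

130.9580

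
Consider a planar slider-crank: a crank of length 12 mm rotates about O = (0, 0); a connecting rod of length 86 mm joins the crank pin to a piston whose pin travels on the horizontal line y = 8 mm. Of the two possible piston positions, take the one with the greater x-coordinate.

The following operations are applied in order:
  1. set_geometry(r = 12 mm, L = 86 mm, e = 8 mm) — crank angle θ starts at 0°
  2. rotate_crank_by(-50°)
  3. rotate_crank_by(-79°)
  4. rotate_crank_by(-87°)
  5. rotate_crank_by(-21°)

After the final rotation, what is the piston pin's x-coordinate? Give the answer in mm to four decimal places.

set_geometry: r = 12 mm, L = 86 mm, e = 8 mm; θ ← 0°
rotate_crank_by(-50°): θ ← 0° -50° = -50°
rotate_crank_by(-79°): θ ← -50° -79° = -129°
rotate_crank_by(-87°): θ ← -129° -87° = -216°
rotate_crank_by(-21°): θ ← -216° -21° = -237°
crank pin P = (r cos θ, r sin θ) = (-6.535668, 10.064047)
h = r sin θ − e = 10.064047 − 8 = 2.064047
x = r cos θ + √(L² − h²) = -6.535668 + √(7396.0 − 4.2603) = -6.535668 + 85.975227 = 79.439559

79.4396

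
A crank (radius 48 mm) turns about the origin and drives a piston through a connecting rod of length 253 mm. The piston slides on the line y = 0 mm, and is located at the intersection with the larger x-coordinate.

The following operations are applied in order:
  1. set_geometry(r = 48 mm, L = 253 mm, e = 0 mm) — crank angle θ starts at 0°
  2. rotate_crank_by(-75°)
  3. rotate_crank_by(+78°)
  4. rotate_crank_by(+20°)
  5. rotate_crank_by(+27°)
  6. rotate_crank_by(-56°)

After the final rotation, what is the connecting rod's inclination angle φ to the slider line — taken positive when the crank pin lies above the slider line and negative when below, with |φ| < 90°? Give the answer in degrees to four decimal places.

set_geometry: r = 48 mm, L = 253 mm, e = 0 mm; θ ← 0°
rotate_crank_by(-75°): θ ← 0° -75° = -75°
rotate_crank_by(+78°): θ ← -75° +78° = 3°
rotate_crank_by(+20°): θ ← 3° +20° = 23°
rotate_crank_by(+27°): θ ← 23° +27° = 50°
rotate_crank_by(-56°): θ ← 50° -56° = -6°
crank pin P = (r cos θ, r sin θ) = (47.737051, -5.017366)
h = r sin θ − e = -5.017366 − 0 = -5.017366
sin φ = h / L = -5.017366 / 253 = -0.01983149
φ = arcsin(-0.01983149) = -1.136335°

-1.1363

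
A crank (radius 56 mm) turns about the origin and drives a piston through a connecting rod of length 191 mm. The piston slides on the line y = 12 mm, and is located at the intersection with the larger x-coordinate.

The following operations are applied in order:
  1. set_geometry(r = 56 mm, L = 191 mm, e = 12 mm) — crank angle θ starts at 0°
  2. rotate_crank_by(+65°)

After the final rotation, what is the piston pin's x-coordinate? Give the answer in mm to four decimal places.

210.6939

set_geometry: r = 56 mm, L = 191 mm, e = 12 mm; θ ← 0°
rotate_crank_by(+65°): θ ← 0° +65° = 65°
crank pin P = (r cos θ, r sin θ) = (23.666623, 50.753236)
h = r sin θ − e = 50.753236 − 12 = 38.753236
x = r cos θ + √(L² − h²) = 23.666623 + √(36481.0 − 1501.8133) = 23.666623 + 187.027235 = 210.693858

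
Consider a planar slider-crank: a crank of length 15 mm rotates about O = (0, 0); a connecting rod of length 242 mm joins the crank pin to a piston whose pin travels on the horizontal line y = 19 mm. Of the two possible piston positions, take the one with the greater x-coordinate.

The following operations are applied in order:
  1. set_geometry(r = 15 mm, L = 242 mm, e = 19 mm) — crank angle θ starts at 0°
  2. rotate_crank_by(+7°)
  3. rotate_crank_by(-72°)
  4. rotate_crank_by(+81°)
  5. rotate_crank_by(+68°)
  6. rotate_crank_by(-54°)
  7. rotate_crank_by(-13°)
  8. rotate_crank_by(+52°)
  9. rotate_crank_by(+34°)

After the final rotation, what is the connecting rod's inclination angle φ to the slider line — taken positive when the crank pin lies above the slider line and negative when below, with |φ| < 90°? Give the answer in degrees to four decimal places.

-1.0381

set_geometry: r = 15 mm, L = 242 mm, e = 19 mm; θ ← 0°
rotate_crank_by(+7°): θ ← 0° +7° = 7°
rotate_crank_by(-72°): θ ← 7° -72° = -65°
rotate_crank_by(+81°): θ ← -65° +81° = 16°
rotate_crank_by(+68°): θ ← 16° +68° = 84°
rotate_crank_by(-54°): θ ← 84° -54° = 30°
rotate_crank_by(-13°): θ ← 30° -13° = 17°
rotate_crank_by(+52°): θ ← 17° +52° = 69°
rotate_crank_by(+34°): θ ← 69° +34° = 103°
crank pin P = (r cos θ, r sin θ) = (-3.374266, 14.615551)
h = r sin θ − e = 14.615551 − 19 = -4.384449
sin φ = h / L = -4.384449 / 242 = -0.01811756
φ = arcsin(-0.01811756) = -1.038116°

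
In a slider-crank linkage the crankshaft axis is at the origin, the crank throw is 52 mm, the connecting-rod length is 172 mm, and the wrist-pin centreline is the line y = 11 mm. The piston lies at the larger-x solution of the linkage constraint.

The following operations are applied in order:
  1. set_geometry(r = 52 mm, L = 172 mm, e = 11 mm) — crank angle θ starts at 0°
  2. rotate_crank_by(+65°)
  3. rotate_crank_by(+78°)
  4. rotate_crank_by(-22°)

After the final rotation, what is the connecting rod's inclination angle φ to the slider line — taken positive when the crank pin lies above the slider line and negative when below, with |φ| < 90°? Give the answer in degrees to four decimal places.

11.2558

set_geometry: r = 52 mm, L = 172 mm, e = 11 mm; θ ← 0°
rotate_crank_by(+65°): θ ← 0° +65° = 65°
rotate_crank_by(+78°): θ ← 65° +78° = 143°
rotate_crank_by(-22°): θ ← 143° -22° = 121°
crank pin P = (r cos θ, r sin θ) = (-26.781980, 44.572700)
h = r sin θ − e = 44.572700 − 11 = 33.572700
sin φ = h / L = 33.572700 / 172 = 0.19519011
φ = arcsin(0.19519011) = 11.255830°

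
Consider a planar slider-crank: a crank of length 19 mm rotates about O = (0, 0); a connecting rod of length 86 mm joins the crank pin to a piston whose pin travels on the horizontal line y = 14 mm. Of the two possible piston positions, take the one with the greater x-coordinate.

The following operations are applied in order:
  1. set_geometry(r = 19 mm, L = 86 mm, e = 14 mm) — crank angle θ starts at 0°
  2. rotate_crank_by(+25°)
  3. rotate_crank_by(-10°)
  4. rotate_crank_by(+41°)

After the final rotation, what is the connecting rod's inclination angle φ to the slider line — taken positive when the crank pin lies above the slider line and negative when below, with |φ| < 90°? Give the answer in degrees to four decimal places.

1.1671

set_geometry: r = 19 mm, L = 86 mm, e = 14 mm; θ ← 0°
rotate_crank_by(+25°): θ ← 0° +25° = 25°
rotate_crank_by(-10°): θ ← 25° -10° = 15°
rotate_crank_by(+41°): θ ← 15° +41° = 56°
crank pin P = (r cos θ, r sin θ) = (10.624665, 15.751714)
h = r sin θ − e = 15.751714 − 14 = 1.751714
sin φ = h / L = 1.751714 / 86 = 0.02036877
φ = arcsin(0.02036877) = 1.167125°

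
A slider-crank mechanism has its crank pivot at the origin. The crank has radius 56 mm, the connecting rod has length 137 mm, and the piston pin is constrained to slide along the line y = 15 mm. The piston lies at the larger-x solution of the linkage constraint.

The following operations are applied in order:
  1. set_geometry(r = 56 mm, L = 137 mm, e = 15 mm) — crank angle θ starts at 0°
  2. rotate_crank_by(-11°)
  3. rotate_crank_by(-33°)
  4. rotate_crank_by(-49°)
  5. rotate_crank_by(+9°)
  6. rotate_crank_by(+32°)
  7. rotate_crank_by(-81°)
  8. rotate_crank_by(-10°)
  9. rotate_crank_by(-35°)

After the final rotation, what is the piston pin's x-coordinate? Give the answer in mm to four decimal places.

set_geometry: r = 56 mm, L = 137 mm, e = 15 mm; θ ← 0°
rotate_crank_by(-11°): θ ← 0° -11° = -11°
rotate_crank_by(-33°): θ ← -11° -33° = -44°
rotate_crank_by(-49°): θ ← -44° -49° = -93°
rotate_crank_by(+9°): θ ← -93° +9° = -84°
rotate_crank_by(+32°): θ ← -84° +32° = -52°
rotate_crank_by(-81°): θ ← -52° -81° = -133°
rotate_crank_by(-10°): θ ← -133° -10° = -143°
rotate_crank_by(-35°): θ ← -143° -35° = -178°
crank pin P = (r cos θ, r sin θ) = (-55.965886, -1.954372)
h = r sin θ − e = -1.954372 − 15 = -16.954372
x = r cos θ + √(L² − h²) = -55.965886 + √(18769.0 − 287.4507) = -55.965886 + 135.946862 = 79.980976

79.9810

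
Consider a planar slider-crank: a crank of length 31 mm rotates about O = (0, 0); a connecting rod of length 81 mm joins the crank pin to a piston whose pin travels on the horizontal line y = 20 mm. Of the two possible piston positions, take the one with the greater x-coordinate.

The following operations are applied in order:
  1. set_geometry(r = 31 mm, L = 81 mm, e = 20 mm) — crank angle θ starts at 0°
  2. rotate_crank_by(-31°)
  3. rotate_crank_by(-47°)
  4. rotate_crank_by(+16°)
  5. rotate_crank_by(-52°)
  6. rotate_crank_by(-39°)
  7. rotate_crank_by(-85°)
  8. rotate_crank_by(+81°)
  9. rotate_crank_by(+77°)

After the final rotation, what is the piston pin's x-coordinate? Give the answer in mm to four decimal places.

68.6904

set_geometry: r = 31 mm, L = 81 mm, e = 20 mm; θ ← 0°
rotate_crank_by(-31°): θ ← 0° -31° = -31°
rotate_crank_by(-47°): θ ← -31° -47° = -78°
rotate_crank_by(+16°): θ ← -78° +16° = -62°
rotate_crank_by(-52°): θ ← -62° -52° = -114°
rotate_crank_by(-39°): θ ← -114° -39° = -153°
rotate_crank_by(-85°): θ ← -153° -85° = -238°
rotate_crank_by(+81°): θ ← -238° +81° = -157°
rotate_crank_by(+77°): θ ← -157° +77° = -80°
crank pin P = (r cos θ, r sin θ) = (5.383094, -30.529040)
h = r sin θ − e = -30.529040 − 20 = -50.529040
x = r cos θ + √(L² − h²) = 5.383094 + √(6561.0 − 2553.1839) = 5.383094 + 63.307315 = 68.690408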